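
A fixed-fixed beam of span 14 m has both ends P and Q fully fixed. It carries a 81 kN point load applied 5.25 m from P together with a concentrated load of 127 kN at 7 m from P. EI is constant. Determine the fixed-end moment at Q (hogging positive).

M_Q = 321.9 kN·m

Take the two fixed-end moments M_P, M_Q as redundants; the released structure is the simple span PQ.
Simple-span end rotations at P and Q under the given loads:
  at P: point load 81 at a = 5.25: Pab(L + b)/(6LEI) = 1008/EI
  at Q: point load 81 at a = 5.25: Pab(L + a)/(6LEI) = 852.7/EI
  at P: point load 127 at a = 7: Pab(L + b)/(6LEI) = 1556/EI
  at Q: point load 127 at a = 7: Pab(L + a)/(6LEI) = 1556/EI
  θ_P0 = 2564/EI,  θ_Q0 = 2408/EI
Flexibility coefficients: a unit moment at one end gives L/(3EI) there and L/(6EI) at the far end, so f₁₁ = f₂₂ = 4.667/EI and f₁₂ = f₂₁ = 2.333/EI.
Compatibility — zero rotation at each built-in end:
  4.667 M_P + 2.333 M_Q = 2564
  2.333 M_P + 4.667 M_Q = 2408
Solving the pair gives M_P = 388.4 kN·m and M_Q = 321.9 kN·m (hogging).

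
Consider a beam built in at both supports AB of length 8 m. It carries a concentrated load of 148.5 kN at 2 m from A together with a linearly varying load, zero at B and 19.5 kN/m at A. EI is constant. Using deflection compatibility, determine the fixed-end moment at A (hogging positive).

Release both end moments; the primary structure is a simply-supported span AB with redundants M_A and M_B.
End rotations of the released simple span under the applied load (×1/EI):
  at A: point load 148.5 at a = 2: Pab(L + b)/(6LEI) = 519.8/EI
  at B: point load 148.5 at a = 2: Pab(L + a)/(6LEI) = 371.2/EI
  at A: triangular load, peak 19.5: w₀L³/(45EI) = 221.9/EI
  at B: triangular load, peak 19.5: 7w₀L³/(360EI) = 194.1/EI
  θ_A0 = 741.6/EI,  θ_B0 = 565.4/EI
Flexibility coefficients: a unit moment at one end gives L/(3EI) there and L/(6EI) at the far end, so f₁₁ = f₂₂ = 2.667/EI and f₁₂ = f₂₁ = 1.333/EI.
Compatibility — zero rotation at each built-in end:
  2.667 M_A + 1.333 M_B = 741.6
  1.333 M_A + 2.667 M_B = 565.4
Solving the pair gives M_A = 229.5 kN·m and M_B = 97.29 kN·m (hogging).

M_A = 229.5 kN·m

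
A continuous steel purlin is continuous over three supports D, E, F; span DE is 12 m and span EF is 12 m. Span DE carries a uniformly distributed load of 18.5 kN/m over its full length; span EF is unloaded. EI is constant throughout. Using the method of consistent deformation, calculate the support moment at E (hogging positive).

M_E = 166.5 kN·m

Release continuity at E by inserting a hinge; the redundant is the internal moment M_E. The primary structure is two simply-supported spans DE and EF.
Discontinuity in slope at E on the released structure — sum the simple-span end rotations:
  span DE: UDL 18.5: wL³/(24EI) = 1332/EI
  relative rotation θ_0 = (1332 + 0)/EI = 1332/EI
A unit hogging moment at E produces rotation L₁/(3EI) + L₂/(3EI) = 8/EI.
Slope continuity at E: θ_0 = M_E·8/EI, so M_E = 1332/8 = 166.5 kN·m (hogging).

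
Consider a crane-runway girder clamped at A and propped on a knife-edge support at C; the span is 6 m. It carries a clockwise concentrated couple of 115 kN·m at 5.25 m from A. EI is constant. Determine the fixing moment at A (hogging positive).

Remove the prop at C; the released (primary) structure is a cantilever built in at A.
Downward deflection at the released point C due to the loads:
  clockwise couple 115 at a = 5.25: M₀a(2L − a)/(2EI) = 2038/EI
Flexibility coefficient — unit upward force at C: δ_{CC} = L³/(3EI) = 72/EI.
Compatibility at C: δ_0 − R_C·δ_{CC} = 0, so R_C = 2038/72 = 28.3 kN.
Moment equilibrium about A: M_A = Σ(load moments about A) − R_C·L = 115 − 28.3×6 = -54.8 kN·m.

M_A = -54.8 kN·m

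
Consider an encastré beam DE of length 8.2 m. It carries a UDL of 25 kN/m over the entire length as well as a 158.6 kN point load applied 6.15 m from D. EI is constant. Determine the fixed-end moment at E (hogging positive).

M_E = 323 kN·m

Take the two fixed-end moments M_D, M_E as redundants; the released structure is the simple span DE.
End rotations of the released simple span under the applied load (×1/EI):
  at D: UDL 25: wL³/(24EI) = 574.3/EI
  at E: UDL 25: wL³/(24EI) = 574.3/EI
  at D: point load 158.6 at a = 6.15: Pab(L + b)/(6LEI) = 416.6/EI
  at E: point load 158.6 at a = 6.15: Pab(L + a)/(6LEI) = 583.2/EI
  θ_D0 = 990.9/EI,  θ_E0 = 1158/EI
Flexibility coefficients: a unit moment at one end gives L/(3EI) there and L/(6EI) at the far end, so f₁₁ = f₂₂ = 2.733/EI and f₁₂ = f₂₁ = 1.367/EI.
Compatibility — zero rotation at each built-in end:
  2.733 M_D + 1.367 M_E = 990.9
  1.367 M_D + 2.733 M_E = 1158
Solving the pair gives M_D = 201 kN·m and M_E = 323 kN·m (hogging).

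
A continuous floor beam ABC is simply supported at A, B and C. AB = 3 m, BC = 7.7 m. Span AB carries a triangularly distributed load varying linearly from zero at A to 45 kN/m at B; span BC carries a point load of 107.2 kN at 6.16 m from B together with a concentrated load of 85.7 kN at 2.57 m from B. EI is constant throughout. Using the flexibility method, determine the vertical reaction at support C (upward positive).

R_C = 94.55 kN

Release continuity at B by inserting a hinge; the redundant is the internal moment M_B. The primary structure is two simply-supported spans AB and BC.
End slopes at the hinge B, treating each span as simply supported:
  span AB: triangular load, peak 45: w₀L³/(45EI) = 27/EI
  span BC: point load 107.2 at a = 6.16: Pab(L + b)/(6LEI) = 203.4/EI
  span BC: point load 85.7 at a = 2.57: Pab(L + b)/(6LEI) = 313.8/EI
  relative rotation θ_0 = (27 + 517.2)/EI = 544.2/EI
A unit hogging moment at B produces rotation L₁/(3EI) + L₂/(3EI) = 3.567/EI.
Compatibility: M_B·(L₁+L₂)/(3EI) = θ_0, giving M_B = 152.6 kN·m (hogging).
Span BC, ΣM about C: R_B^{BC}·7.7 = 604.7 + 152.6, so R_B^{BC} = 98.35 kN and R_C = 192.9 − 98.35 = 94.55 kN.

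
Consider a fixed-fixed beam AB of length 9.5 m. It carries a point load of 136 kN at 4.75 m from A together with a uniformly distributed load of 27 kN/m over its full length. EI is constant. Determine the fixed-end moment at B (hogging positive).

Take the two fixed-end moments M_A, M_B as redundants; the released structure is the simple span AB.
On the primary (simply-supported) span, the end slopes from the loading are:
  at A: point load 136 at a = 4.75: Pab(L + b)/(6LEI) = 767.1/EI
  at B: point load 136 at a = 4.75: Pab(L + a)/(6LEI) = 767.1/EI
  at A: UDL 27: wL³/(24EI) = 964.5/EI
  at B: UDL 27: wL³/(24EI) = 964.5/EI
  θ_A0 = 1732/EI,  θ_B0 = 1732/EI
Flexibility coefficients: a unit moment at one end gives L/(3EI) there and L/(6EI) at the far end, so f₁₁ = f₂₂ = 3.167/EI and f₁₂ = f₂₁ = 1.583/EI.
Compatibility — zero rotation at each built-in end:
  3.167 M_A + 1.583 M_B = 1732
  1.583 M_A + 3.167 M_B = 1732
Solving the pair gives M_A = 364.6 kN·m and M_B = 364.6 kN·m (hogging).

M_B = 364.6 kN·m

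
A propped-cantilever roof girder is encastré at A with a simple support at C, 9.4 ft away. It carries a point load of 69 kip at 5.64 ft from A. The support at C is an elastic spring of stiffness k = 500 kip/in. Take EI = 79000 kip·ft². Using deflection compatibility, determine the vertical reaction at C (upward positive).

R_C = 28.45 kip

Remove the prop at C; the released (primary) structure is a cantilever built in at A.
Free-end deflection of the primary structure under the applied loading (downward +):
  point load 69 at a = 5.64: Pa²(3L − a)/(6EI) = 8253/EI
Flexibility coefficient — unit upward force at C: δ_{CC} = L³/(3EI) = 276.9/EI.
With EI = 79000 kip·ft²: δ_0 = 0.10446 ft and δ_{CC} = 0.003505 ft/kip.
Compatibility — the spring shortens by R_C/k under the reaction it provides: δ_0 − R_C·δ_{CC} = R_C/k. With 1/k = 1/(500×12) ft/kip = 0.000167 ft/kip, R_C = δ_0 / (δ_{CC} + 1/k) = 0.10446 / (0.003505 + 0.000167) = 28.45 kip.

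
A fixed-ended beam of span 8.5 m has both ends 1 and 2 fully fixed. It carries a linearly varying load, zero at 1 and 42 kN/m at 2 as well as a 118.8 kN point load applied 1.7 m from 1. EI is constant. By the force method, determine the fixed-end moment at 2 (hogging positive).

M_2 = 184 kN·m

Take the two fixed-end moments M_1, M_2 as redundants; the released structure is the simple span 12.
End rotations of the released simple span under the applied load (×1/EI):
  at 1: triangular load, peak 42: 7w₀L³/(360EI) = 501.5/EI
  at 2: triangular load, peak 42: w₀L³/(45EI) = 573.2/EI
  at 1: point load 118.8 at a = 1.7: Pab(L + b)/(6LEI) = 412/EI
  at 2: point load 118.8 at a = 1.7: Pab(L + a)/(6LEI) = 274.7/EI
  θ_10 = 913.5/EI,  θ_20 = 847.8/EI
Flexibility coefficients: a unit moment at one end gives L/(3EI) there and L/(6EI) at the far end, so f₁₁ = f₂₂ = 2.833/EI and f₁₂ = f₂₁ = 1.417/EI.
Compatibility — zero rotation at each built-in end:
  2.833 M_1 + 1.417 M_2 = 913.5
  1.417 M_1 + 2.833 M_2 = 847.8
Solving the pair gives M_1 = 230.4 kN·m and M_2 = 184 kN·m (hogging).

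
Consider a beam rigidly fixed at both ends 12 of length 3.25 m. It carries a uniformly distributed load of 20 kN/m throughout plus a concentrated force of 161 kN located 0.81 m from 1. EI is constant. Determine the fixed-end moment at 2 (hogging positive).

M_2 = 42.01 kN·m

Take the two fixed-end moments M_1, M_2 as redundants; the released structure is the simple span 12.
On the primary (simply-supported) span, the end slopes from the loading are:
  at 1: UDL 20: wL³/(24EI) = 28.61/EI
  at 2: UDL 20: wL³/(24EI) = 28.61/EI
  at 1: point load 161 at a = 0.81: Pab(L + b)/(6LEI) = 92.85/EI
  at 2: point load 161 at a = 0.81: Pab(L + a)/(6LEI) = 66.25/EI
  θ_10 = 121.5/EI,  θ_20 = 94.86/EI
Flexibility coefficients: a unit moment at one end gives L/(3EI) there and L/(6EI) at the far end, so f₁₁ = f₂₂ = 1.083/EI and f₁₂ = f₂₁ = 0.5417/EI.
Compatibility — zero rotation at each built-in end:
  1.083 M_1 + 0.5417 M_2 = 121.5
  0.5417 M_1 + 1.083 M_2 = 94.86
Solving the pair gives M_1 = 91.11 kN·m and M_2 = 42.01 kN·m (hogging).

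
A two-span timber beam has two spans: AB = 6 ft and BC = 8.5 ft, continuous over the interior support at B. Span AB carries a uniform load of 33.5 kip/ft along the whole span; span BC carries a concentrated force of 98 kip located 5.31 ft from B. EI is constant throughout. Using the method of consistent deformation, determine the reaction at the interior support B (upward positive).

R_B = 177.4 kip

Release continuity at B by inserting a hinge; the redundant is the internal moment M_B. The primary structure is two simply-supported spans AB and BC.
End slopes at the hinge B, treating each span as simply supported:
  span AB: UDL 33.5: wL³/(24EI) = 301.5/EI
  span BC: point load 98 at a = 5.31: Pab(L + b)/(6LEI) = 380.5/EI
  relative rotation θ_0 = (301.5 + 380.5)/EI = 682/EI
A unit hogging moment at B produces rotation L₁/(3EI) + L₂/(3EI) = 4.833/EI.
Compatibility: M_B·(L₁+L₂)/(3EI) = θ_0, giving M_B = 141.1 kip·ft (hogging).
Span AB, ΣM about A with M_B applied at B: R_B^{AB}·6 = 603 + 141.1, so R_B^{AB} = 124 kip and R_A = 201 − 124 = 76.98 kip.
Span BC, ΣM about C: R_B^{BC}·8.5 = 312.6 + 141.1, so R_B^{BC} = 53.38 kip and R_C = 98 − 53.38 = 44.62 kip.
R_B = 124 + 53.38 = 177.4 kip.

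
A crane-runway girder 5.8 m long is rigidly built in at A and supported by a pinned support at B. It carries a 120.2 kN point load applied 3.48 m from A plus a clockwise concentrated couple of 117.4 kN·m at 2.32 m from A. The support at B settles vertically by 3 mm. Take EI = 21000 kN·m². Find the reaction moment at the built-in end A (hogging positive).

Choose R_B as the redundant. The primary structure is the cantilever fixed at A.
Free-end deflection of the primary structure under the applied loading (downward +):
  point load 120.2 at a = 3.48: Pa²(3L − a)/(6EI) = 3377/EI
  clockwise couple 117.4 at a = 2.32: M₀a(2L − a)/(2EI) = 1264/EI
  δ_0 = 4641/EI
Tip deflection under a unit load at B: L³/(3EI) = 65.04/EI.
With EI = 21000 kN·m²: δ_0 = 0.221 m and δ_{BB} = 0.003097 m/kN.
Compatibility — the beam at B must follow the support down by 0.003 m: δ_0 − R_B·δ_{BB} = 0.003, so R_B = (0.221 − 0.003)/0.003097 = 70.39 kN.
Moment equilibrium about A: M_A = Σ(load moments about A) − R_B·L = 535.7 − 70.39×5.8 = 127.4 kN·m.

M_A = 127.4 kN·m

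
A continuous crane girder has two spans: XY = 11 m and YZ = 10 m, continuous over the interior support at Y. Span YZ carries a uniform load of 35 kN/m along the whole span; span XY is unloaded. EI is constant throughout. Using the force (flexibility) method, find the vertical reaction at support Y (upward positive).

Release continuity at Y by inserting a hinge; the redundant is the internal moment M_Y. The primary structure is two simply-supported spans XY and YZ.
Discontinuity in slope at Y on the released structure — sum the simple-span end rotations:
  span YZ: UDL 35: wL³/(24EI) = 1458/EI
  relative rotation θ_0 = (0 + 1458)/EI = 1458/EI
A unit hogging moment at Y produces rotation L₁/(3EI) + L₂/(3EI) = 7/EI.
Compatibility: M_Y·(L₁+L₂)/(3EI) = θ_0, giving M_Y = 208.3 kN·m (hogging).
Span XY, ΣM about X with M_Y applied at Y: R_Y^{XY}·11 = 0 + 208.3, so R_Y^{XY} = 18.94 kN and R_X = 0 − 18.94 = -18.94 kN.
Span YZ, ΣM about Z: R_Y^{YZ}·10 = 1750 + 208.3, so R_Y^{YZ} = 195.8 kN and R_Z = 350 − 195.8 = 154.2 kN.
R_Y = 18.94 + 195.8 = 214.8 kN.

R_Y = 214.8 kN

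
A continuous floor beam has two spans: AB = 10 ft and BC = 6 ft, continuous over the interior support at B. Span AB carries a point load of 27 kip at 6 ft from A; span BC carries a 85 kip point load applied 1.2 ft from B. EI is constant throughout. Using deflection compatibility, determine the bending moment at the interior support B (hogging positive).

Take M_B as the redundant. Released structure: two simple spans AB and BC with a hinge at B.
Discontinuity in slope at B on the released structure — sum the simple-span end rotations:
  span AB: point load 27 at a = 6: Pab(L + a)/(6LEI) = 172.8/EI
  span BC: point load 85 at a = 1.2: Pab(L + b)/(6LEI) = 146.9/EI
  relative rotation θ_0 = (172.8 + 146.9)/EI = 319.7/EI
A unit hogging moment at B produces rotation L₁/(3EI) + L₂/(3EI) = 5.333/EI.
Compatibility: M_B·(L₁+L₂)/(3EI) = θ_0, giving M_B = 59.94 kip·ft (hogging).

M_B = 59.94 kip·ft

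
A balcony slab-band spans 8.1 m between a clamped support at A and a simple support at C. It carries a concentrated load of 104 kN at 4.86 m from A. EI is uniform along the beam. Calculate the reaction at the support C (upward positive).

R_C = 44.93 kN

Take the reaction at C as the redundant and release it; the primary structure is a cantilever fixed at A.
Downward deflection at the released point C due to the loads:
  point load 104 at a = 4.86: Pa²(3L − a)/(6EI) = 7959/EI
Tip deflection under a unit load at C: L³/(3EI) = 177.1/EI.
The prop prevents deflection at C: R_C = δ_0/δ_{CC} = 7959/177.1 = 44.93 kN.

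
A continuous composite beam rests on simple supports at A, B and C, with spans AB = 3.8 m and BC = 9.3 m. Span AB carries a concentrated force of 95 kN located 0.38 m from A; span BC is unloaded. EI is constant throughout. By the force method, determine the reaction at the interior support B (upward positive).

Take M_B as the redundant. Released structure: two simple spans AB and BC with a hinge at B.
Discontinuity in slope at B on the released structure — sum the simple-span end rotations:
  span AB: point load 95 at a = 0.38: Pab(L + a)/(6LEI) = 22.63/EI
  relative rotation θ_0 = (22.63 + 0)/EI = 22.63/EI
A unit hogging moment at B produces rotation L₁/(3EI) + L₂/(3EI) = 4.367/EI.
Compatibility: M_B·(L₁+L₂)/(3EI) = θ_0, giving M_B = 5.184 kN·m (hogging).
Span AB, ΣM about A with M_B applied at B: R_B^{AB}·3.8 = 36.1 + 5.184, so R_B^{AB} = 10.86 kN and R_A = 95 − 10.86 = 84.14 kN.
Span BC, ΣM about C: R_B^{BC}·9.3 = 0 + 5.184, so R_B^{BC} = 0.5574 kN and R_C = 0 − 0.5574 = -0.5574 kN.
R_B = 10.86 + 0.5574 = 11.42 kN.

R_B = 11.42 kN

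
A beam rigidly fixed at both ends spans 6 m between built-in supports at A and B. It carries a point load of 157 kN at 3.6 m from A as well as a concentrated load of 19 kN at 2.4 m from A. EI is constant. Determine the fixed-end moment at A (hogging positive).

Take the two fixed-end moments M_A, M_B as redundants; the released structure is the simple span AB.
Simple-span end rotations at A and B under the given loads:
  at A: point load 157 at a = 3.6: Pab(L + b)/(6LEI) = 316.5/EI
  at B: point load 157 at a = 3.6: Pab(L + a)/(6LEI) = 361.7/EI
  at A: point load 19 at a = 2.4: Pab(L + b)/(6LEI) = 43.78/EI
  at B: point load 19 at a = 2.4: Pab(L + a)/(6LEI) = 38.3/EI
  θ_A0 = 360.3/EI,  θ_B0 = 400/EI
Flexibility coefficients: a unit moment at one end gives L/(3EI) there and L/(6EI) at the far end, so f₁₁ = f₂₂ = 2/EI and f₁₂ = f₂₁ = 1/EI.
Compatibility — zero rotation at each built-in end:
  2 M_A + 1 M_B = 360.3
  1 M_A + 2 M_B = 400
Solving the pair gives M_A = 106.8 kN·m and M_B = 146.6 kN·m (hogging).

M_A = 106.8 kN·m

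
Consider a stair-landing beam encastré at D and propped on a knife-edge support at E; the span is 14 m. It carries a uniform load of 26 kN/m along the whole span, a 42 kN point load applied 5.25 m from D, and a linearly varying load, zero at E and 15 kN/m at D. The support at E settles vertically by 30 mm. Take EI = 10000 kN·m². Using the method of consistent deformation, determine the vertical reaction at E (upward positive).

Release the roller at E. Primary structure: cantilever fixed at D.
Free-end deflection of the primary structure under the applied loading (downward +):
  UDL 26: wL⁴/(8EI) = 124852/EI
  point load 42 at a = 5.25: Pa²(3L − a)/(6EI) = 7090/EI
  triangular load, peak 15 at the fixed end: w₀L⁴/(30EI) = 19208/EI
  δ_0 = 151150/EI
Tip deflection under a unit load at E: L³/(3EI) = 914.7/EI.
With EI = 10000 kN·m²: δ_0 = 15.115 m and δ_{EE} = 0.091467 m/kN.
Compatibility — the beam at E must follow the support down by 0.03 m: δ_0 − R_E·δ_{EE} = 0.03, so R_E = (15.115 − 0.03)/0.091467 = 164.9 kN.

R_E = 164.9 kN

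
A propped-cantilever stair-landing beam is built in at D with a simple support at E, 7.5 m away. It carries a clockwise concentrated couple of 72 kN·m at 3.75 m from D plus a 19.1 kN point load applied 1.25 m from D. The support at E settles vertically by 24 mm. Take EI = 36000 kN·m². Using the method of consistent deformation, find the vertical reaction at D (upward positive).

R_D = 13.69 kN

Release the roller at E. Primary structure: cantilever fixed at D.
Free-end deflection of the primary structure under the applied loading (downward +):
  clockwise couple 72 at a = 3.75: M₀a(2L − a)/(2EI) = 1519/EI
  point load 19.1 at a = 1.25: Pa²(3L − a)/(6EI) = 105.7/EI
  δ_0 = 1624/EI
Tip deflection under a unit load at E: L³/(3EI) = 140.6/EI.
With EI = 36000 kN·m²: δ_0 = 0.045124 m and δ_{EE} = 0.003906 m/kN.
Compatibility — the beam at E must follow the support down by 0.024 m: δ_0 − R_E·δ_{EE} = 0.024, so R_E = (0.045124 − 0.024)/0.003906 = 5.408 kN.
Vertical equilibrium: R_D = ΣP − R_E = 19.1 − 5.408 = 13.69 kN.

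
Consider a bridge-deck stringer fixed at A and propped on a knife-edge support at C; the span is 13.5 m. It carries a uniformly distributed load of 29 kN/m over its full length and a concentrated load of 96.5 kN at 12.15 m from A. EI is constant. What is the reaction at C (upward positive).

Remove the prop at C; the released (primary) structure is a cantilever built in at A.
Free-end deflection of the primary structure under the applied loading (downward +):
  UDL 29: wL⁴/(8EI) = 120405/EI
  point load 96.5 at a = 12.15: Pa²(3L − a)/(6EI) = 67310/EI
  δ_0 = 187715/EI
Tip deflection under a unit load at C: L³/(3EI) = 820.1/EI.
Compatibility at C: δ_0 − R_C·δ_{CC} = 0, so R_C = 187715/820.1 = 228.9 kN.

R_C = 228.9 kN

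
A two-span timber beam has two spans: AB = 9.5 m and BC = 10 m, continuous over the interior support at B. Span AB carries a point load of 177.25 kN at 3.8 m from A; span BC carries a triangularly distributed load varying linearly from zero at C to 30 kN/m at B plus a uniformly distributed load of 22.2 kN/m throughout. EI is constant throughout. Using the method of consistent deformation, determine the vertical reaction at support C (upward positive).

Release continuity at B by inserting a hinge; the redundant is the internal moment M_B. The primary structure is two simply-supported spans AB and BC.
Discontinuity in slope at B on the released structure — sum the simple-span end rotations:
  span AB: point load 177.25 at a = 3.8: Pab(L + a)/(6LEI) = 895.8/EI
  span BC: triangular load, peak 30: w₀L³/(45EI) = 666.7/EI
  span BC: UDL 22.2: wL³/(24EI) = 925/EI
  relative rotation θ_0 = (895.8 + 1592)/EI = 2487/EI
A unit hogging moment at B produces rotation L₁/(3EI) + L₂/(3EI) = 6.5/EI.
Slope continuity at B: θ_0 = M_B·6.5/EI, so M_B = 2487/6.5 = 382.7 kN·m (hogging).
Span BC, ΣM about C: R_B^{BC}·10 = 2110 + 382.7, so R_B^{BC} = 249.3 kN and R_C = 372 − 249.3 = 122.7 kN.

R_C = 122.7 kN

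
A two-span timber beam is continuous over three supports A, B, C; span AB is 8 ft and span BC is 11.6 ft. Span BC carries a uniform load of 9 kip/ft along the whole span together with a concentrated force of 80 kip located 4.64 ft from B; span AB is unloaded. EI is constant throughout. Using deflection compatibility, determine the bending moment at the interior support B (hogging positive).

M_B = 195 kip·ft

Release continuity at B by inserting a hinge; the redundant is the internal moment M_B. The primary structure is two simply-supported spans AB and BC.
Rotations at B on the released spans (each span's end-slope, ×1/EI):
  span BC: UDL 9: wL³/(24EI) = 585.3/EI
  span BC: point load 80 at a = 4.64: Pab(L + b)/(6LEI) = 688.9/EI
  relative rotation θ_0 = (0 + 1274)/EI = 1274/EI
A unit hogging moment at B produces rotation L₁/(3EI) + L₂/(3EI) = 6.533/EI.
Compatibility: M_B·(L₁+L₂)/(3EI) = θ_0, giving M_B = 195 kip·ft (hogging).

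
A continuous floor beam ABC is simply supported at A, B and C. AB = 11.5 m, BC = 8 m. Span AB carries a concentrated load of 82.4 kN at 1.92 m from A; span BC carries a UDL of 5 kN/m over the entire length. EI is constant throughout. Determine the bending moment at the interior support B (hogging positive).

Release continuity at B by inserting a hinge; the redundant is the internal moment M_B. The primary structure is two simply-supported spans AB and BC.
Rotations at B on the released spans (each span's end-slope, ×1/EI):
  span AB: point load 82.4 at a = 1.92: Pab(L + a)/(6LEI) = 294.8/EI
  span BC: UDL 5: wL³/(24EI) = 106.7/EI
  relative rotation θ_0 = (294.8 + 106.7)/EI = 401.4/EI
A unit hogging moment at B produces rotation L₁/(3EI) + L₂/(3EI) = 6.5/EI.
Slope continuity at B: θ_0 = M_B·6.5/EI, so M_B = 401.4/6.5 = 61.76 kN·m (hogging).

M_B = 61.76 kN·m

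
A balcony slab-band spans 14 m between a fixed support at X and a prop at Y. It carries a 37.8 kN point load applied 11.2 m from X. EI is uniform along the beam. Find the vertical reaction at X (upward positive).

Choose R_Y as the redundant. The primary structure is the cantilever fixed at X.
Downward deflection at the released point Y due to the loads:
  point load 37.8 at a = 11.2: Pa²(3L − a)/(6EI) = 24340/EI
Flexibility coefficient — unit upward force at Y: δ_{YY} = L³/(3EI) = 914.7/EI.
The prop prevents deflection at Y: R_Y = δ_0/δ_{YY} = 24340/914.7 = 26.61 kN.
Vertical equilibrium: R_X = ΣP − R_Y = 37.8 − 26.61 = 11.19 kN.

R_X = 11.19 kN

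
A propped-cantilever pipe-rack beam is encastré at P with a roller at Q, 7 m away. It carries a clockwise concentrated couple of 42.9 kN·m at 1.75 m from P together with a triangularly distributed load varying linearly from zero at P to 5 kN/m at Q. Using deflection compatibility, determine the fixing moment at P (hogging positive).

M_P = 29.04 kN·m

Remove the prop at Q; the released (primary) structure is a cantilever built in at P.
Deflection at Q on the released cantilever, summing each load's contribution:
  clockwise couple 42.9 at a = 1.75: M₀a(2L − a)/(2EI) = 459.8/EI
  triangular load, peak 5 at the free end: 11w₀L⁴/(120EI) = 1100/EI
  δ_0 = 1560/EI
Tip deflection under a unit load at Q: L³/(3EI) = 114.3/EI.
The prop prevents deflection at Q: R_Q = δ_0/δ_{QQ} = 1560/114.3 = 13.65 kN.
Moment equilibrium about P: M_P = Σ(load moments about P) − R_Q·L = 124.6 − 13.65×7 = 29.04 kN·m.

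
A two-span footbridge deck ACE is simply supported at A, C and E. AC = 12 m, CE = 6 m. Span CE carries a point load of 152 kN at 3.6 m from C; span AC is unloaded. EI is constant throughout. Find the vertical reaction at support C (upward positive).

Take M_C as the redundant. Released structure: two simple spans AC and CE with a hinge at C.
End slopes at the hinge C, treating each span as simply supported:
  span CE: point load 152 at a = 3.6: Pab(L + b)/(6LEI) = 306.4/EI
  relative rotation θ_0 = (0 + 306.4)/EI = 306.4/EI
A unit hogging moment at C produces rotation L₁/(3EI) + L₂/(3EI) = 6/EI.
Compatibility: M_C·(L₁+L₂)/(3EI) = θ_0, giving M_C = 51.07 kN·m (hogging).
Span AC, ΣM about A with M_C applied at C: R_C^{AC}·12 = 0 + 51.07, so R_C^{AC} = 4.256 kN and R_A = 0 − 4.256 = -4.256 kN.
Span CE, ΣM about E: R_C^{CE}·6 = 364.8 + 51.07, so R_C^{CE} = 69.31 kN and R_E = 152 − 69.31 = 82.69 kN.
R_C = 4.256 + 69.31 = 73.57 kN.

R_C = 73.57 kN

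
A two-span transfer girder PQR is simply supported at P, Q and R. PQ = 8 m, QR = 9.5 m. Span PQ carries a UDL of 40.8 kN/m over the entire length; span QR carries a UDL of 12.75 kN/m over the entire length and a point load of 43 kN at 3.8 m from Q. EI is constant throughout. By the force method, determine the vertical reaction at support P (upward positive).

Insert a hinge at Q; M_Q is the redundant, and each span becomes simply supported.
End slopes at the hinge Q, treating each span as simply supported:
  span PQ: UDL 40.8: wL³/(24EI) = 870.4/EI
  span QR: UDL 12.75: wL³/(24EI) = 455.5/EI
  span QR: point load 43 at a = 3.8: Pab(L + b)/(6LEI) = 248.4/EI
  relative rotation θ_0 = (870.4 + 703.8)/EI = 1574/EI
A unit hogging moment at Q produces rotation L₁/(3EI) + L₂/(3EI) = 5.833/EI.
Compatibility: M_Q·(L₁+L₂)/(3EI) = θ_0, giving M_Q = 269.9 kN·m (hogging).
Span PQ, ΣM about P with M_Q applied at Q: R_Q^{PQ}·8 = 1306 + 269.9, so R_Q^{PQ} = 196.9 kN and R_P = 326.4 − 196.9 = 129.5 kN.

R_P = 129.5 kN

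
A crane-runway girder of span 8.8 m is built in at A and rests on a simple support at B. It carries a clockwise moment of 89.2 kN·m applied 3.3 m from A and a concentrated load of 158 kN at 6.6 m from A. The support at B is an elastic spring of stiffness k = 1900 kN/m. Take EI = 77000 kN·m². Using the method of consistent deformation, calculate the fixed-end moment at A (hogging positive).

Choose R_B as the redundant. The primary structure is the cantilever fixed at A.
Deflection at B on the released cantilever, summing each load's contribution:
  clockwise couple 89.2 at a = 3.3: M₀a(2L − a)/(2EI) = 2105/EI
  point load 158 at a = 6.6: Pa²(3L − a)/(6EI) = 22712/EI
  δ_0 = 24817/EI
Tip deflection under a unit load at B: L³/(3EI) = 227.2/EI.
With EI = 77000 kN·m²: δ_0 = 0.3223 m and δ_{BB} = 0.00295 m/kN.
Compatibility — the spring shortens by R_B/k under the reaction it provides: δ_0 − R_B·δ_{BB} = R_B/k. With 1/k = 0.000526 m/kN, R_B = δ_0 / (δ_{BB} + 1/k) = 0.3223 / (0.00295 + 0.000526) = 92.71 kN.
Moment equilibrium about A: M_A = Σ(load moments about A) − R_B·L = 1132 − 92.71×8.8 = 316.2 kN·m.

M_A = 316.2 kN·m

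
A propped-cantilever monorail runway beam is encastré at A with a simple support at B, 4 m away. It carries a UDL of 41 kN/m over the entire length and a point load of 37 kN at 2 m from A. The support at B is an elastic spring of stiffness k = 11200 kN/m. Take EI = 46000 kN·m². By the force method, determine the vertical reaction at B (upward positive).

R_B = 61.27 kN

Choose R_B as the redundant. The primary structure is the cantilever fixed at A.
Primary-structure tip deflection at B by superposition:
  UDL 41: wL⁴/(8EI) = 1312/EI
  point load 37 at a = 2: Pa²(3L − a)/(6EI) = 246.7/EI
  δ_0 = 1559/EI
Tip deflection under a unit load at B: L³/(3EI) = 21.33/EI.
With EI = 46000 kN·m²: δ_0 = 0.033884 m and δ_{BB} = 0.000464 m/kN.
Compatibility — the spring shortens by R_B/k under the reaction it provides: δ_0 − R_B·δ_{BB} = R_B/k. With 1/k = 0.000089 m/kN, R_B = δ_0 / (δ_{BB} + 1/k) = 0.033884 / (0.000464 + 0.000089) = 61.27 kN.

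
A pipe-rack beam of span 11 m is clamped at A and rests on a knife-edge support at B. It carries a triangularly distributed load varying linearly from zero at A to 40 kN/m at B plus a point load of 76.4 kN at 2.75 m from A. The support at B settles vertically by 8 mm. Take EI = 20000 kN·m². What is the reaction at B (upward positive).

Choose R_B as the redundant. The primary structure is the cantilever fixed at A.
Primary-structure tip deflection at B by superposition:
  triangular load, peak 40 at the free end: 11w₀L⁴/(120EI) = 53684/EI
  point load 76.4 at a = 2.75: Pa²(3L − a)/(6EI) = 2913/EI
  δ_0 = 56597/EI
Tip deflection under a unit load at B: L³/(3EI) = 443.7/EI.
With EI = 20000 kN·m²: δ_0 = 2.8298 m and δ_{BB} = 0.022183 m/kN.
Compatibility — the beam at B must follow the support down by 0.008 m: δ_0 − R_B·δ_{BB} = 0.008, so R_B = (2.8298 − 0.008)/0.022183 = 127.2 kN.

R_B = 127.2 kN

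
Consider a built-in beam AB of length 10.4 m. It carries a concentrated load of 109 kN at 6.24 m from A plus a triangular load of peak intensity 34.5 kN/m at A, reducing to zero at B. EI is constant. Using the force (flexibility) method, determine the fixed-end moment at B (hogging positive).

M_B = 287.6 kN·m

Take the two fixed-end moments M_A, M_B as redundants; the released structure is the simple span AB.
On the primary (simply-supported) span, the end slopes from the loading are:
  at A: point load 109 at a = 6.24: Pab(L + b)/(6LEI) = 660.2/EI
  at B: point load 109 at a = 6.24: Pab(L + a)/(6LEI) = 754.5/EI
  at A: triangular load, peak 34.5: w₀L³/(45EI) = 862.4/EI
  at B: triangular load, peak 34.5: 7w₀L³/(360EI) = 754.6/EI
  θ_A0 = 1523/EI,  θ_B0 = 1509/EI
Flexibility coefficients: a unit moment at one end gives L/(3EI) there and L/(6EI) at the far end, so f₁₁ = f₂₂ = 3.467/EI and f₁₂ = f₂₁ = 1.733/EI.
Compatibility — zero rotation at each built-in end:
  3.467 M_A + 1.733 M_B = 1523
  1.733 M_A + 3.467 M_B = 1509
Solving the pair gives M_A = 295.4 kN·m and M_B = 287.6 kN·m (hogging).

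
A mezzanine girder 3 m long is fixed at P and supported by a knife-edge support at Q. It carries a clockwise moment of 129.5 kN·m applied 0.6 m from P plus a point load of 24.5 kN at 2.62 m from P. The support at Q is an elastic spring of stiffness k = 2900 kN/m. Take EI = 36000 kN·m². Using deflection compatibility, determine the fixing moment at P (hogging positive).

M_P = 139.2 kN·m

Choose R_Q as the redundant. The primary structure is the cantilever fixed at P.
Primary-structure tip deflection at Q by superposition:
  clockwise couple 129.5 at a = 0.6: M₀a(2L − a)/(2EI) = 209.8/EI
  point load 24.5 at a = 2.62: Pa²(3L − a)/(6EI) = 178.8/EI
  δ_0 = 388.6/EI
Tip deflection under a unit load at Q: L³/(3EI) = 9/EI.
With EI = 36000 kN·m²: δ_0 = 0.010795 m and δ_{QQ} = 0.00025 m/kN.
Compatibility — the spring shortens by R_Q/k under the reaction it provides: δ_0 − R_Q·δ_{QQ} = R_Q/k. With 1/k = 0.000345 m/kN, R_Q = δ_0 / (δ_{QQ} + 1/k) = 0.010795 / (0.00025 + 0.000345) = 18.15 kN.
Moment equilibrium about P: M_P = Σ(load moments about P) − R_Q·L = 193.7 − 18.15×3 = 139.2 kN·m.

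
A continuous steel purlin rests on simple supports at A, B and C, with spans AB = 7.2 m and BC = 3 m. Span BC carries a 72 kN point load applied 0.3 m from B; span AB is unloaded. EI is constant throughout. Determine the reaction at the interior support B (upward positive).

R_B = 67.36 kN

Release continuity at B by inserting a hinge; the redundant is the internal moment M_B. The primary structure is two simply-supported spans AB and BC.
Rotations at B on the released spans (each span's end-slope, ×1/EI):
  span BC: point load 72 at a = 0.3: Pab(L + b)/(6LEI) = 18.47/EI
  relative rotation θ_0 = (0 + 18.47)/EI = 18.47/EI
A unit hogging moment at B produces rotation L₁/(3EI) + L₂/(3EI) = 3.4/EI.
Slope continuity at B: θ_0 = M_B·3.4/EI, so M_B = 18.47/3.4 = 5.432 kN·m (hogging).
Span AB, ΣM about A with M_B applied at B: R_B^{AB}·7.2 = 0 + 5.432, so R_B^{AB} = 0.7544 kN and R_A = 0 − 0.7544 = -0.7544 kN.
Span BC, ΣM about C: R_B^{BC}·3 = 194.4 + 5.432, so R_B^{BC} = 66.61 kN and R_C = 72 − 66.61 = 5.389 kN.
R_B = 0.7544 + 66.61 = 67.36 kN.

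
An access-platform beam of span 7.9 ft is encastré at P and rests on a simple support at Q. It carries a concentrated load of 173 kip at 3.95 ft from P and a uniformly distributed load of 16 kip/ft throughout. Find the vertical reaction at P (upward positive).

Choose R_Q as the redundant. The primary structure is the cantilever fixed at P.
Downward deflection at the released point Q due to the loads:
  point load 173 at a = 3.95: Pa²(3L − a)/(6EI) = 8885/EI
  UDL 16: wL⁴/(8EI) = 7790/EI
  δ_0 = 16675/EI
Tip deflection under a unit load at Q: L³/(3EI) = 164.3/EI.
Compatibility at Q: δ_0 − R_Q·δ_{QQ} = 0, so R_Q = 16675/164.3 = 101.5 kip.
Vertical equilibrium: R_P = ΣP − R_Q = 299.4 − 101.5 = 197.9 kip.

R_P = 197.9 kip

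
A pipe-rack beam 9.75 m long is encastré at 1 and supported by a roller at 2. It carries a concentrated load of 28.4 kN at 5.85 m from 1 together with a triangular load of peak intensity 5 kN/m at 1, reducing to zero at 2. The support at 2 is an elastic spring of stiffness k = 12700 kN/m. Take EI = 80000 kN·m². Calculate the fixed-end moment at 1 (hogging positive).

Take the reaction at 2 as the redundant and release it; the primary structure is a cantilever fixed at 1.
Deflection at 2 on the released cantilever, summing each load's contribution:
  point load 28.4 at a = 5.85: Pa²(3L − a)/(6EI) = 3790/EI
  triangular load, peak 5 at the fixed end: w₀L⁴/(30EI) = 1506/EI
  δ_0 = 5297/EI
Flexibility coefficient — unit upward force at 2: δ_{22} = L³/(3EI) = 309/EI.
With EI = 80000 kN·m²: δ_0 = 0.066208 m and δ_{22} = 0.003862 m/kN.
Compatibility — the spring shortens by R_2/k under the reaction it provides: δ_0 − R_2·δ_{22} = R_2/k. With 1/k = 0.000079 m/kN, R_2 = δ_0 / (δ_{22} + 1/k) = 0.066208 / (0.003862 + 0.000079) = 16.8 kN.
Moment equilibrium about 1: M_1 = Σ(load moments about 1) − R_2·L = 245.4 − 16.8×9.75 = 81.55 kN·m.

M_1 = 81.55 kN·m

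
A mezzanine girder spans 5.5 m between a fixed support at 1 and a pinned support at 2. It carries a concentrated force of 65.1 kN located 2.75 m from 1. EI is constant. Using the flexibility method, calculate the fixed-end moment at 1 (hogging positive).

M_1 = 67.13 kN·m

Take the reaction at 2 as the redundant and release it; the primary structure is a cantilever fixed at 1.
Deflection at 2 on the released cantilever, summing each load's contribution:
  point load 65.1 at a = 2.75: Pa²(3L − a)/(6EI) = 1128/EI
Flexibility coefficient — unit upward force at 2: δ_{22} = L³/(3EI) = 55.46/EI.
Compatibility at 2: δ_0 − R_2·δ_{22} = 0, so R_2 = 1128/55.46 = 20.34 kN.
Moment equilibrium about 1: M_1 = Σ(load moments about 1) − R_2·L = 179 − 20.34×5.5 = 67.13 kN·m.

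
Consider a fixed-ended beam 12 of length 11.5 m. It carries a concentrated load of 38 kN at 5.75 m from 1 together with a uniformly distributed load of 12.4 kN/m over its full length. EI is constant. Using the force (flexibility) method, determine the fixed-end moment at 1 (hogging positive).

Release both end moments; the primary structure is a simply-supported span 12 with redundants M_1 and M_2.
On the primary (simply-supported) span, the end slopes from the loading are:
  at 1: point load 38 at a = 5.75: Pab(L + b)/(6LEI) = 314.1/EI
  at 2: point load 38 at a = 5.75: Pab(L + a)/(6LEI) = 314.1/EI
  at 1: UDL 12.4: wL³/(24EI) = 785.8/EI
  at 2: UDL 12.4: wL³/(24EI) = 785.8/EI
  θ_10 = 1100/EI,  θ_20 = 1100/EI
Flexibility coefficients: a unit moment at one end gives L/(3EI) there and L/(6EI) at the far end, so f₁₁ = f₂₂ = 3.833/EI and f₁₂ = f₂₁ = 1.917/EI.
Compatibility — zero rotation at each built-in end:
  3.833 M_1 + 1.917 M_2 = 1100
  1.917 M_1 + 3.833 M_2 = 1100
Solving the pair gives M_1 = 191.3 kN·m and M_2 = 191.3 kN·m (hogging).

M_1 = 191.3 kN·m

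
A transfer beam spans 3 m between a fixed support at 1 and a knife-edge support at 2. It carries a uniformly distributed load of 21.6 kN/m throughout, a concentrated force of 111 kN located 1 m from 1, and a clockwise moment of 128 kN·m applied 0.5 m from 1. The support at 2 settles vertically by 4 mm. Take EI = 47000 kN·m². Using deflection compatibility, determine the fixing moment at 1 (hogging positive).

M_1 = 218 kN·m

Take the reaction at 2 as the redundant and release it; the primary structure is a cantilever fixed at 1.
Deflection at 2 on the released cantilever, summing each load's contribution:
  UDL 21.6: wL⁴/(8EI) = 218.7/EI
  point load 111 at a = 1: Pa²(3L − a)/(6EI) = 148/EI
  clockwise couple 128 at a = 0.5: M₀a(2L − a)/(2EI) = 176/EI
  δ_0 = 542.7/EI
Flexibility coefficient — unit upward force at 2: δ_{22} = L³/(3EI) = 9/EI.
With EI = 47000 kN·m²: δ_0 = 0.011547 m and δ_{22} = 0.000191 m/kN.
Compatibility — the beam at 2 must follow the support down by 0.004 m: δ_0 − R_2·δ_{22} = 0.004, so R_2 = (0.011547 − 0.004)/0.000191 = 39.41 kN.
Moment equilibrium about 1: M_1 = Σ(load moments about 1) − R_2·L = 336.2 − 39.41×3 = 218 kN·m.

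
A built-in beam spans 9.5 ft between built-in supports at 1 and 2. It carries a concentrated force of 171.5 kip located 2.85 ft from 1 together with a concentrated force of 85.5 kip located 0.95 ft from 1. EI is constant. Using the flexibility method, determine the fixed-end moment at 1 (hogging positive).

Take the two fixed-end moments M_1, M_2 as redundants; the released structure is the simple span 12.
End rotations of the released simple span under the applied load (×1/EI):
  at 1: point load 171.5 at a = 2.85: Pab(L + b)/(6LEI) = 920.9/EI
  at 2: point load 171.5 at a = 2.85: Pab(L + a)/(6LEI) = 704.2/EI
  at 1: point load 85.5 at a = 0.95: Pab(L + b)/(6LEI) = 219.9/EI
  at 2: point load 85.5 at a = 0.95: Pab(L + a)/(6LEI) = 127.3/EI
  θ_10 = 1141/EI,  θ_20 = 831.6/EI
Flexibility coefficients: a unit moment at one end gives L/(3EI) there and L/(6EI) at the far end, so f₁₁ = f₂₂ = 3.167/EI and f₁₂ = f₂₁ = 1.583/EI.
Compatibility — zero rotation at each built-in end:
  3.167 M_1 + 1.583 M_2 = 1141
  1.583 M_1 + 3.167 M_2 = 831.6
Solving the pair gives M_1 = 305.3 kip·ft and M_2 = 110 kip·ft (hogging).

M_1 = 305.3 kip·ft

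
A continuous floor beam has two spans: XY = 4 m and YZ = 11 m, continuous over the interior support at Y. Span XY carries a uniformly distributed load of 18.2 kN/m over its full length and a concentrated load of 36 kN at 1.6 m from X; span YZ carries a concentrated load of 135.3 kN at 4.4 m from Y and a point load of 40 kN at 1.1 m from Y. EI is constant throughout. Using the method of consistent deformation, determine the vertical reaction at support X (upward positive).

R_X = -5.325 kN

Release continuity at Y by inserting a hinge; the redundant is the internal moment M_Y. The primary structure is two simply-supported spans XY and YZ.
Discontinuity in slope at Y on the released structure — sum the simple-span end rotations:
  span XY: UDL 18.2: wL³/(24EI) = 48.53/EI
  span XY: point load 36 at a = 1.6: Pab(L + a)/(6LEI) = 32.26/EI
  span YZ: point load 135.3 at a = 4.4: Pab(L + b)/(6LEI) = 1048/EI
  span YZ: point load 40 at a = 1.1: Pab(L + b)/(6LEI) = 137.9/EI
  relative rotation θ_0 = (80.79 + 1186)/EI = 1266/EI
A unit hogging moment at Y produces rotation L₁/(3EI) + L₂/(3EI) = 5/EI.
Compatibility: M_Y·(L₁+L₂)/(3EI) = θ_0, giving M_Y = 253.3 kN·m (hogging).
Span XY, ΣM about X with M_Y applied at Y: R_Y^{XY}·4 = 203.2 + 253.3, so R_Y^{XY} = 114.1 kN and R_X = 108.8 − 114.1 = -5.325 kN.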